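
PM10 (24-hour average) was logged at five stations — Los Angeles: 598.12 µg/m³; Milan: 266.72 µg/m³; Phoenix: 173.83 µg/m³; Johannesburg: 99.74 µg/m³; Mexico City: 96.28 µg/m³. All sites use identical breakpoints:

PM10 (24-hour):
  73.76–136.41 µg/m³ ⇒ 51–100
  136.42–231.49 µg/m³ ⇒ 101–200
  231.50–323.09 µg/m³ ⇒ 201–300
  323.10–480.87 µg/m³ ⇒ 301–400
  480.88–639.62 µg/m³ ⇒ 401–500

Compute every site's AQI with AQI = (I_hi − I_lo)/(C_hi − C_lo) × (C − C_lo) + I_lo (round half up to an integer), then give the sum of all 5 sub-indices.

Los Angeles: 598.12 ∈ [480.88, 639.62] ↔ index [401, 500].
401 + (598.12−480.88)·(500−401)/(639.62−480.88) = 401 + 117.24·99/158.74 ≈ 474.12, so AQI = 474.
Milan: 266.72 lies in 231.50–323.09, so I_lo=201, I_hi=300, C_lo=231.50, C_hi=323.09.
(300−201)/(323.09−231.50) × (266.72−231.50) + 201 = 99/91.59 × 35.22 + 201 ≈ 239.07 → 239.
Phoenix: 173.83 ∈ [136.42, 231.49] ↔ index [101, 200].
101 + (173.83−136.42)·(200−101)/(231.49−136.42) = 101 + 37.41·99/95.07 ≈ 139.96, so AQI = 140.
Johannesburg 99.74: bracket 73.76–136.41 → index 51–100; slope 49/62.65, offset 25.98.
AQI = 51 + 49/62.65·25.98 ≈ 71.32 ⇒ 71.
Mexico City 96.28: bracket 73.76–136.41 → index 51–100; slope 49/62.65, offset 22.52.
AQI = 51 + 49/62.65·22.52 ≈ 68.61 ⇒ 69.
AQIs: Los Angeles=474, Milan=239, Phoenix=140, Johannesburg=71, Mexico City=69. Sum = 474 + 239 + 140 + 71 + 69 = 993.

993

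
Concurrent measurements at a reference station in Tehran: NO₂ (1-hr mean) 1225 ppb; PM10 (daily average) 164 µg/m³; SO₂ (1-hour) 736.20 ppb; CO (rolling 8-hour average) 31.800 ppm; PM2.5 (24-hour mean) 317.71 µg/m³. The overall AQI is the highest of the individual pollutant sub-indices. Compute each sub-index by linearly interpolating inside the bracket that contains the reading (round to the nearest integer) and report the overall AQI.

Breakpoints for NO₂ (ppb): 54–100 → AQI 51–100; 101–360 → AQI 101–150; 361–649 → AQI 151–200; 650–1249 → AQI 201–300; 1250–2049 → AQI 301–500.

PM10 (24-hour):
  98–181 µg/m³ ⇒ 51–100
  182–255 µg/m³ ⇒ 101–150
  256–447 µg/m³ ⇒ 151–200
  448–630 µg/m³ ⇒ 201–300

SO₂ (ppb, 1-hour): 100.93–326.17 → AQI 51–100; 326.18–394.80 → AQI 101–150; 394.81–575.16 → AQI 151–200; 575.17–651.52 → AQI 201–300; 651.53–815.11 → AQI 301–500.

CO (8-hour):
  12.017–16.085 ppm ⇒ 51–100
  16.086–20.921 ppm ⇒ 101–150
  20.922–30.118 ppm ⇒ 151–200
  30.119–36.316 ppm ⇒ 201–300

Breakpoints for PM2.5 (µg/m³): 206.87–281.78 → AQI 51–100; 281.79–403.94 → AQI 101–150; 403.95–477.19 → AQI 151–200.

NO₂: row 650–1249 (AQI 201–300). (300−201)·(1225−650)/(1249−650) + 201 = 99·575/599 + 201 ≈ 296.03 → 296.
PM10: row 98–181 (AQI 51–100). (100−51)·(164−98)/(181−98) + 51 = 49·66/83 + 51 ≈ 89.96 → 90.
SO₂: row 651.53–815.11 (AQI 301–500). (500−301)·(736.20−651.53)/(815.11−651.53) + 301 = 199·84.67/163.58 + 301 ≈ 404.00 → 404.
CO: 31.800 ∈ [30.119, 36.316] ↔ index [201, 300].
201 + (31.800−30.119)·(300−201)/(36.316−30.119) = 201 + 1.681·99/6.197 ≈ 227.85, so AQI = 228.
PM2.5: 317.71 lies in 281.79–403.94, so I_lo=101, I_hi=150, C_lo=281.79, C_hi=403.94.
(150−101)/(403.94−281.79) × (317.71−281.79) + 101 = 49/122.15 × 35.92 + 101 ≈ 115.41 → 115.
Sub-indices: NO₂→296, PM10→90, SO₂→404, CO→228, PM2.5→115. Overall AQI = max = 404; dominant pollutant is SO₂.

404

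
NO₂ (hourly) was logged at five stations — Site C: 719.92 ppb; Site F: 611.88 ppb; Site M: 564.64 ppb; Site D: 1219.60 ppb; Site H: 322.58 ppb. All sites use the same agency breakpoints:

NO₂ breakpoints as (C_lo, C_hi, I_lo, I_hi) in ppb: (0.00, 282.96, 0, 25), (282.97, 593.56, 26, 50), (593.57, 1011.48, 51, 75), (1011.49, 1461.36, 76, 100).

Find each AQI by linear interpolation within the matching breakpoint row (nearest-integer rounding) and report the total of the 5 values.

274

Site C: row 593.57–1011.48 (AQI 51–75). (75−51)·(719.92−593.57)/(1011.48−593.57) + 51 = 24·126.35/417.91 + 51 ≈ 58.26 → 58.
Site F: 611.88 ∈ [593.57, 1011.48] ↔ index [51, 75].
51 + (611.88−593.57)·(75−51)/(1011.48−593.57) = 51 + 18.31·24/417.91 ≈ 52.05, so AQI = 52.
Site M: 564.64 ∈ [282.97, 593.56] ↔ index [26, 50].
26 + (564.64−282.97)·(50−26)/(593.56−282.97) = 26 + 281.67·24/310.59 ≈ 47.77, so AQI = 48.
Site D: 1219.60 ∈ [1011.49, 1461.36] ↔ index [76, 100].
76 + (1219.60−1011.49)·(100−76)/(1461.36−1011.49) = 76 + 208.11·24/449.87 ≈ 87.10, so AQI = 87.
Site H: 322.58 lies in 282.97–593.56, so I_lo=26, I_hi=50, C_lo=282.97, C_hi=593.56.
(50−26)/(593.56−282.97) × (322.58−282.97) + 26 = 24/310.59 × 39.61 + 26 ≈ 29.06 → 29.
AQIs: Site C=58, Site F=52, Site M=48, Site D=87, Site H=29. Sum = 58 + 52 + 48 + 87 + 29 = 274.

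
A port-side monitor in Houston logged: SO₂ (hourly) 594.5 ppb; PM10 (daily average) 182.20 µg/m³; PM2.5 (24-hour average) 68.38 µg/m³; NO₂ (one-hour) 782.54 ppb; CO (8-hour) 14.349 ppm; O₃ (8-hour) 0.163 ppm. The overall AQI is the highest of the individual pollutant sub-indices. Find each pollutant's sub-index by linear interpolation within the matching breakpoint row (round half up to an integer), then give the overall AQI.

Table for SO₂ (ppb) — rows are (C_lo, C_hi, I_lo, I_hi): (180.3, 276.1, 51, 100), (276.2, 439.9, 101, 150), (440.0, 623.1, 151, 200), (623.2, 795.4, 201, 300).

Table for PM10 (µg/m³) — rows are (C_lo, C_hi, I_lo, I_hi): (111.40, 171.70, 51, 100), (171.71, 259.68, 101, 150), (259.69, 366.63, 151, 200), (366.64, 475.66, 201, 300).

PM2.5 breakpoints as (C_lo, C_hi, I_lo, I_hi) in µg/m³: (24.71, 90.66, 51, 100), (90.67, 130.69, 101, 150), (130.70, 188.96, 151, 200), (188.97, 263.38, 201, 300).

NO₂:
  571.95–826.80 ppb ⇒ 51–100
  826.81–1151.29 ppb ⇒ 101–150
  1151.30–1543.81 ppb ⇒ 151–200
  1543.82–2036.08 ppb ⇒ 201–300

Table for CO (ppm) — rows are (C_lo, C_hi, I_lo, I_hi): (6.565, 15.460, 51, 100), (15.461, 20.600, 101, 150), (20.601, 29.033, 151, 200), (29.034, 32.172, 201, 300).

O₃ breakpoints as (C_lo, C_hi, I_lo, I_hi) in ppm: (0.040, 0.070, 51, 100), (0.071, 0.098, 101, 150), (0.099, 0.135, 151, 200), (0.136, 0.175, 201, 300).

SO₂: row 440.0–623.1 (AQI 151–200). (200−151)·(594.5−440.0)/(623.1−440.0) + 151 = 49·154.5/183.1 + 151 ≈ 192.35 → 192.
PM10: 182.20 lies in 171.71–259.68, so I_lo=101, I_hi=150, C_lo=171.71, C_hi=259.68.
(150−101)/(259.68−171.71) × (182.20−171.71) + 101 = 49/87.97 × 10.49 + 101 ≈ 106.84 → 107.
PM2.5: 68.38 lies in 24.71–90.66, so I_lo=51, I_hi=100, C_lo=24.71, C_hi=90.66.
(100−51)/(90.66−24.71) × (68.38−24.71) + 51 = 49/65.95 × 43.67 + 51 ≈ 83.45 → 83.
NO₂: row 571.95–826.80 (AQI 51–100). (100−51)·(782.54−571.95)/(826.80−571.95) + 51 = 49·210.59/254.85 + 51 ≈ 91.49 → 91.
CO: row 6.565–15.460 (AQI 51–100). (100−51)·(14.349−6.565)/(15.460−6.565) + 51 = 49·7.784/8.895 + 51 ≈ 93.88 → 94.
O₃: row 0.136–0.175 (AQI 201–300). (300−201)·(0.163−0.136)/(0.175−0.136) + 201 = 99·0.027/0.039 + 201 ≈ 269.54 → 270.
Sub-indices: SO₂→192, PM10→107, PM2.5→83, NO₂→91, CO→94, O₃→270. Overall AQI = max = 270; dominant pollutant is O₃.

270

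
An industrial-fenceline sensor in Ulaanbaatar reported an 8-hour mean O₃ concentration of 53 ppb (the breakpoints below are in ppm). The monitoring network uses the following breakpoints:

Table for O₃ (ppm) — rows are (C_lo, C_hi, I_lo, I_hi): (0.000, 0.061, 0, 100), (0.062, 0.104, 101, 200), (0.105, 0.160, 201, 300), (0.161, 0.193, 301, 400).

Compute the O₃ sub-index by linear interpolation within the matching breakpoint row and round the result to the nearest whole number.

Convert: 53 ppb = 0.053 ppm.
O₃: 0.053 lies in 0.000–0.061, so I_lo=0, I_hi=100, C_lo=0.000, C_hi=0.061.
(100−0)/(0.061−0.000) × (0.053−0.000) + 0 = 100/0.061 × 0.053 + 0 ≈ 86.89 → 87.

87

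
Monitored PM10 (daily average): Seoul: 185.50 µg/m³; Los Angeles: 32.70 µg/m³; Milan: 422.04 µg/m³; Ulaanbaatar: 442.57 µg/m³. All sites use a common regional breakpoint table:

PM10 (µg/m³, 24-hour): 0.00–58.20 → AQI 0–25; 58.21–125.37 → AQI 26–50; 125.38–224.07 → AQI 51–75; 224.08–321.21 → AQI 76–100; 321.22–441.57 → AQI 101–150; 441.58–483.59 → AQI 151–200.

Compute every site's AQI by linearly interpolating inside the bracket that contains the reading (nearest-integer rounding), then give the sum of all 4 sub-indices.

374

Seoul: row 125.38–224.07 (AQI 51–75). (75−51)·(185.50−125.38)/(224.07−125.38) + 51 = 24·60.12/98.69 + 51 ≈ 65.62 → 66.
Los Angeles: 32.70 lies in 0.00–58.20, so I_lo=0, I_hi=25, C_lo=0.00, C_hi=58.20.
(25−0)/(58.20−0.00) × (32.70−0.00) + 0 = 25/58.20 × 32.70 + 0 ≈ 14.05 → 14.
Milan: 422.04 lies in 321.22–441.57, so I_lo=101, I_hi=150, C_lo=321.22, C_hi=441.57.
(150−101)/(441.57−321.22) × (422.04−321.22) + 101 = 49/120.35 × 100.82 + 101 ≈ 142.05 → 142.
Ulaanbaatar: 442.57 lies in 441.58–483.59, so I_lo=151, I_hi=200, C_lo=441.58, C_hi=483.59.
(200−151)/(483.59−441.58) × (442.57−441.58) + 151 = 49/42.01 × 0.99 + 151 ≈ 152.15 → 152.
AQIs: Seoul=66, Los Angeles=14, Milan=142, Ulaanbaatar=152. Sum = 66 + 14 + 142 + 152 = 374.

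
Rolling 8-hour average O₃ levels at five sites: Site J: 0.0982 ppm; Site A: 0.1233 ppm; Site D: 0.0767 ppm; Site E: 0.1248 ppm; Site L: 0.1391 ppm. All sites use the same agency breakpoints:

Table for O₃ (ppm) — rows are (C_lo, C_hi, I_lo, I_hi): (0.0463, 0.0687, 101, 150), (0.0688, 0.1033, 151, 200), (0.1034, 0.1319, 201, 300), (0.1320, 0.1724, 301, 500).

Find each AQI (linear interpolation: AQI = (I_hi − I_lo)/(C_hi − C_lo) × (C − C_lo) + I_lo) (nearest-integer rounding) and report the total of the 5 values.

Site J 0.0982: bracket 0.0688–0.1033 → index 151–200; slope 49/0.0345, offset 0.0294.
AQI = 151 + 49/0.0345·0.0294 ≈ 192.76 ⇒ 193.
Site A: 0.1233 lies in 0.1034–0.1319, so I_lo=201, I_hi=300, C_lo=0.1034, C_hi=0.1319.
(300−201)/(0.1319−0.1034) × (0.1233−0.1034) + 201 = 99/0.0285 × 0.0199 + 201 ≈ 270.13 → 270.
Site D: 0.0767 ∈ [0.0688, 0.1033] ↔ index [151, 200].
151 + (0.0767−0.0688)·(200−151)/(0.1033−0.0688) = 151 + 0.0079·49/0.0345 ≈ 162.22, so AQI = 162.
Site E: row 0.1034–0.1319 (AQI 201–300). (300−201)·(0.1248−0.1034)/(0.1319−0.1034) + 201 = 99·0.0214/0.0285 + 201 ≈ 275.34 → 275.
Site L: 0.1391 lies in 0.1320–0.1724, so I_lo=301, I_hi=500, C_lo=0.1320, C_hi=0.1724.
(500−301)/(0.1724−0.1320) × (0.1391−0.1320) + 301 = 199/0.0404 × 0.0071 + 301 ≈ 335.97 → 336.
AQIs: Site J=193, Site A=270, Site D=162, Site E=275, Site L=336. Sum = 193 + 270 + 162 + 275 + 336 = 1236.

1236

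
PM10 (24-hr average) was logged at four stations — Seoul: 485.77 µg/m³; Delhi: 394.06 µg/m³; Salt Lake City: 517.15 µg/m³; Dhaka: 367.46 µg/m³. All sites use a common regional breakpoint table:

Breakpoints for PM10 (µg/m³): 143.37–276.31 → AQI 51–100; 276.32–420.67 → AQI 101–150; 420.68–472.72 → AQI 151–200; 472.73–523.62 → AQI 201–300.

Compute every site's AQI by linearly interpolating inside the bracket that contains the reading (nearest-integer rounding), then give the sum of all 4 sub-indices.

786

Seoul: row 472.73–523.62 (AQI 201–300). (300−201)·(485.77−472.73)/(523.62−472.73) + 201 = 99·13.04/50.89 + 201 ≈ 226.37 → 226.
Delhi: 394.06 ∈ [276.32, 420.67] ↔ index [101, 150].
101 + (394.06−276.32)·(150−101)/(420.67−276.32) = 101 + 117.74·49/144.35 ≈ 140.97, so AQI = 141.
Salt Lake City: 517.15 ∈ [472.73, 523.62] ↔ index [201, 300].
201 + (517.15−472.73)·(300−201)/(523.62−472.73) = 201 + 44.42·99/50.89 ≈ 287.41, so AQI = 287.
Dhaka: 367.46 lies in 276.32–420.67, so I_lo=101, I_hi=150, C_lo=276.32, C_hi=420.67.
(150−101)/(420.67−276.32) × (367.46−276.32) + 101 = 49/144.35 × 91.14 + 101 ≈ 131.94 → 132.
AQIs: Seoul=226, Delhi=141, Salt Lake City=287, Dhaka=132. Sum = 226 + 141 + 287 + 132 = 786.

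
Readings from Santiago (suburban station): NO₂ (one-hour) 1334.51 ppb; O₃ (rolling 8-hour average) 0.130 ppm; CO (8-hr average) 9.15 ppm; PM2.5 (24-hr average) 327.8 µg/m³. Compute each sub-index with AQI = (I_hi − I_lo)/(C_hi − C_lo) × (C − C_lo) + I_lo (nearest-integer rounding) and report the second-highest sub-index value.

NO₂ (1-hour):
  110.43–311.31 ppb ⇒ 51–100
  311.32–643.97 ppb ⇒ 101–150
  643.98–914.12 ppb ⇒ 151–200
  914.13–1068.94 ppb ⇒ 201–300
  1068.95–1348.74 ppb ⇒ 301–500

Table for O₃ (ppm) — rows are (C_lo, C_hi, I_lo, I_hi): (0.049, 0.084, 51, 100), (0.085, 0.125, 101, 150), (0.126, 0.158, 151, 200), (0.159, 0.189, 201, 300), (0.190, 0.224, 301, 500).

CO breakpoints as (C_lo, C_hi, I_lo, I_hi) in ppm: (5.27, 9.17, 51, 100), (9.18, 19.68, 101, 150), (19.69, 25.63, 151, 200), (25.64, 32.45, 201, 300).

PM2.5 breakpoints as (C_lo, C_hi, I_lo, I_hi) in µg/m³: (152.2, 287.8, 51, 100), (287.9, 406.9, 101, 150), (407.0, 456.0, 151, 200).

157

NO₂ 1334.51: bracket 1068.95–1348.74 → index 301–500; slope 199/279.79, offset 265.56.
AQI = 301 + 199/279.79·265.56 ≈ 489.88 ⇒ 490.
O₃: 0.130 ∈ [0.126, 0.158] ↔ index [151, 200].
151 + (0.130−0.126)·(200−151)/(0.158−0.126) = 151 + 0.004·49/0.032 ≈ 157.13, so AQI = 157.
CO 9.15: bracket 5.27–9.17 → index 51–100; slope 49/3.90, offset 3.88.
AQI = 51 + 49/3.90·3.88 ≈ 99.75 ⇒ 100.
PM2.5: row 287.9–406.9 (AQI 101–150). (150−101)·(327.8−287.9)/(406.9−287.9) + 101 = 49·39.9/119.0 + 101 ≈ 117.43 → 117.
Sub-indices: NO₂→490, O₃→157, CO→100, PM2.5→117. Ranked high→low: 490, 157, 117, 100. Second-highest sub-index = 157.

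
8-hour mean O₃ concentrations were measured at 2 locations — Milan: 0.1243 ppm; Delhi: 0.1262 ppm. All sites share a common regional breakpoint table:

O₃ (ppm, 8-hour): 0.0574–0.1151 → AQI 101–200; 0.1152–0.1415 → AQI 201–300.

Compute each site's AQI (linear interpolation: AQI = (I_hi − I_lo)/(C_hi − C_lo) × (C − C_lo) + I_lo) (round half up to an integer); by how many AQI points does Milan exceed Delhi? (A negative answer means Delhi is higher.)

Milan: 0.1243 lies in 0.1152–0.1415, so I_lo=201, I_hi=300, C_lo=0.1152, C_hi=0.1415.
(300−201)/(0.1415−0.1152) × (0.1243−0.1152) + 201 = 99/0.0263 × 0.0091 + 201 ≈ 235.25 → 235.
Delhi: 0.1262 ∈ [0.1152, 0.1415] ↔ index [201, 300].
201 + (0.1262−0.1152)·(300−201)/(0.1415−0.1152) = 201 + 0.0110·99/0.0263 ≈ 242.41, so AQI = 242.
AQIs: Milan=235, Delhi=242. Milan (235) − Delhi (242) = -7.

-7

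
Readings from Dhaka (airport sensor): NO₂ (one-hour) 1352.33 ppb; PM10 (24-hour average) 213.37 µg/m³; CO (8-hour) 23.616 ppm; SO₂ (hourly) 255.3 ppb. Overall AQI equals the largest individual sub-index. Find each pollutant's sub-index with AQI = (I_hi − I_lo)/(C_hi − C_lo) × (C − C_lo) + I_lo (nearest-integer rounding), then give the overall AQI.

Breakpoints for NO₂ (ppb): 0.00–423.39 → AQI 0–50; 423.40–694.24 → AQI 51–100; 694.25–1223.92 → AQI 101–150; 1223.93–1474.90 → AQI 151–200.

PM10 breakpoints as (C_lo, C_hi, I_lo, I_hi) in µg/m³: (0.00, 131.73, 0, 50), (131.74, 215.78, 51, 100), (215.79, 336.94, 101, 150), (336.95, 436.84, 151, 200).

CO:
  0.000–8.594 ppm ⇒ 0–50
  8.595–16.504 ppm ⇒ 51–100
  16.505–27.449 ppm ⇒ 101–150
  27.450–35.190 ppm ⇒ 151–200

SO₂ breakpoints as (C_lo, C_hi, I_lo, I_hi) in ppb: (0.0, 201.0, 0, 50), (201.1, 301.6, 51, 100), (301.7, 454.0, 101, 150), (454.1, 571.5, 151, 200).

NO₂: 1352.33 lies in 1223.93–1474.90, so I_lo=151, I_hi=200, C_lo=1223.93, C_hi=1474.90.
(200−151)/(1474.90−1223.93) × (1352.33−1223.93) + 151 = 49/250.97 × 128.40 + 151 ≈ 176.07 → 176.
PM10: 213.37 lies in 131.74–215.78, so I_lo=51, I_hi=100, C_lo=131.74, C_hi=215.78.
(100−51)/(215.78−131.74) × (213.37−131.74) + 51 = 49/84.04 × 81.63 + 51 ≈ 98.59 → 99.
CO: 23.616 lies in 16.505–27.449, so I_lo=101, I_hi=150, C_lo=16.505, C_hi=27.449.
(150−101)/(27.449−16.505) × (23.616−16.505) + 101 = 49/10.944 × 7.111 + 101 ≈ 132.84 → 133.
SO₂: 255.3 lies in 201.1–301.6, so I_lo=51, I_hi=100, C_lo=201.1, C_hi=301.6.
(100−51)/(301.6−201.1) × (255.3−201.1) + 51 = 49/100.5 × 54.2 + 51 ≈ 77.43 → 77.
Sub-indices: NO₂→176, PM10→99, CO→133, SO₂→77. Overall AQI = max = 176; dominant pollutant is NO₂.

176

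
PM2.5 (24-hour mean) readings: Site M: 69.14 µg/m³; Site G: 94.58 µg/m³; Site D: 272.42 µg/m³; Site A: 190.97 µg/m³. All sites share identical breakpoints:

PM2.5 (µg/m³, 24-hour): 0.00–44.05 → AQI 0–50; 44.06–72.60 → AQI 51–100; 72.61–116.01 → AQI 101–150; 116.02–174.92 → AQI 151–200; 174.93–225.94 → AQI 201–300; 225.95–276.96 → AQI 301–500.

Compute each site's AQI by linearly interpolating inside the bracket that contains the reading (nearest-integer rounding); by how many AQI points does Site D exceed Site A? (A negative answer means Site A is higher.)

Site M: row 44.06–72.60 (AQI 51–100). (100−51)·(69.14−44.06)/(72.60−44.06) + 51 = 49·25.08/28.54 + 51 ≈ 94.06 → 94.
Site G: 94.58 lies in 72.61–116.01, so I_lo=101, I_hi=150, C_lo=72.61, C_hi=116.01.
(150−101)/(116.01−72.61) × (94.58−72.61) + 101 = 49/43.40 × 21.97 + 101 ≈ 125.80 → 126.
Site D: 272.42 lies in 225.95–276.96, so I_lo=301, I_hi=500, C_lo=225.95, C_hi=276.96.
(500−301)/(276.96−225.95) × (272.42−225.95) + 301 = 199/51.01 × 46.47 + 301 ≈ 482.29 → 482.
Site A: 190.97 ∈ [174.93, 225.94] ↔ index [201, 300].
201 + (190.97−174.93)·(300−201)/(225.94−174.93) = 201 + 16.04·99/51.01 ≈ 232.13, so AQI = 232.
AQIs: Site M=94, Site G=126, Site D=482, Site A=232. Site D (482) − Site A (232) = 250.

250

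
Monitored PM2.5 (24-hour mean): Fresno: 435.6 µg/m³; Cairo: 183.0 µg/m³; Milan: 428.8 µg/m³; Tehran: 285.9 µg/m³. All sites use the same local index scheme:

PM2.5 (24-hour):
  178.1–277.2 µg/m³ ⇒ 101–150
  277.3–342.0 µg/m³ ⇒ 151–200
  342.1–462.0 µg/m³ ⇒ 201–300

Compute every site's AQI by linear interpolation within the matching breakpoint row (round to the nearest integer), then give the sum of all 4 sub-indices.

812

Fresno 435.6: bracket 342.1–462.0 → index 201–300; slope 99/119.9, offset 93.5.
AQI = 201 + 99/119.9·93.5 ≈ 278.20 ⇒ 278.
Cairo: 183.0 ∈ [178.1, 277.2] ↔ index [101, 150].
101 + (183.0−178.1)·(150−101)/(277.2−178.1) = 101 + 4.9·49/99.1 ≈ 103.42, so AQI = 103.
Milan: row 342.1–462.0 (AQI 201–300). (300−201)·(428.8−342.1)/(462.0−342.1) + 201 = 99·86.7/119.9 + 201 ≈ 272.59 → 273.
Tehran: 285.9 lies in 277.3–342.0, so I_lo=151, I_hi=200, C_lo=277.3, C_hi=342.0.
(200−151)/(342.0−277.3) × (285.9−277.3) + 151 = 49/64.7 × 8.6 + 151 ≈ 157.51 → 158.
AQIs: Fresno=278, Cairo=103, Milan=273, Tehran=158. Sum = 278 + 103 + 273 + 158 = 812.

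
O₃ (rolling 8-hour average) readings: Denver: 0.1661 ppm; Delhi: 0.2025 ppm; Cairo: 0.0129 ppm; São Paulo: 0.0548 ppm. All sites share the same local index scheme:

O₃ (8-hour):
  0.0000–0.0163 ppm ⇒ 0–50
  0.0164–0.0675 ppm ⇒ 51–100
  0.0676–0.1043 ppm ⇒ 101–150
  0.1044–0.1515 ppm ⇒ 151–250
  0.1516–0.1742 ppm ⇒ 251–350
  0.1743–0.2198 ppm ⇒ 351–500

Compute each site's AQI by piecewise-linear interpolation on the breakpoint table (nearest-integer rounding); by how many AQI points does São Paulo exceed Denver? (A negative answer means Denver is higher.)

-227

Denver: row 0.1516–0.1742 (AQI 251–350). (350−251)·(0.1661−0.1516)/(0.1742−0.1516) + 251 = 99·0.0145/0.0226 + 251 ≈ 314.52 → 315.
Delhi: 0.2025 lies in 0.1743–0.2198, so I_lo=351, I_hi=500, C_lo=0.1743, C_hi=0.2198.
(500−351)/(0.2198−0.1743) × (0.2025−0.1743) + 351 = 149/0.0455 × 0.0282 + 351 ≈ 443.35 → 443.
Cairo 0.0129: bracket 0.0000–0.0163 → index 0–50; slope 50/0.0163, offset 0.0129.
AQI = 0 + 50/0.0163·0.0129 ≈ 39.57 ⇒ 40.
São Paulo: 0.0548 ∈ [0.0164, 0.0675] ↔ index [51, 100].
51 + (0.0548−0.0164)·(100−51)/(0.0675−0.0164) = 51 + 0.0384·49/0.0511 ≈ 87.82, so AQI = 88.
AQIs: Denver=315, Delhi=443, Cairo=40, São Paulo=88. São Paulo (88) − Denver (315) = -227.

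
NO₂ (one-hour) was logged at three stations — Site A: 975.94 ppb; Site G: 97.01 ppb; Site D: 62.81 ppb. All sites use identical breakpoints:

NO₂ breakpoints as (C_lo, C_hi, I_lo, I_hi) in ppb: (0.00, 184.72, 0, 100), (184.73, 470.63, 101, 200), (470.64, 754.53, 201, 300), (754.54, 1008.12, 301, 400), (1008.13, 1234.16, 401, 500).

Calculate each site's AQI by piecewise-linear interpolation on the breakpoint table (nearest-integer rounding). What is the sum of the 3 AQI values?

474

Site A 975.94: bracket 754.54–1008.12 → index 301–400; slope 99/253.58, offset 221.40.
AQI = 301 + 99/253.58·221.40 ≈ 387.44 ⇒ 387.
Site G: 97.01 lies in 0.00–184.72, so I_lo=0, I_hi=100, C_lo=0.00, C_hi=184.72.
(100−0)/(184.72−0.00) × (97.01−0.00) + 0 = 100/184.72 × 97.01 + 0 ≈ 52.52 → 53.
Site D 62.81: bracket 0.00–184.72 → index 0–100; slope 100/184.72, offset 62.81.
AQI = 0 + 100/184.72·62.81 ≈ 34.00 ⇒ 34.
AQIs: Site A=387, Site G=53, Site D=34. Sum = 387 + 53 + 34 = 474.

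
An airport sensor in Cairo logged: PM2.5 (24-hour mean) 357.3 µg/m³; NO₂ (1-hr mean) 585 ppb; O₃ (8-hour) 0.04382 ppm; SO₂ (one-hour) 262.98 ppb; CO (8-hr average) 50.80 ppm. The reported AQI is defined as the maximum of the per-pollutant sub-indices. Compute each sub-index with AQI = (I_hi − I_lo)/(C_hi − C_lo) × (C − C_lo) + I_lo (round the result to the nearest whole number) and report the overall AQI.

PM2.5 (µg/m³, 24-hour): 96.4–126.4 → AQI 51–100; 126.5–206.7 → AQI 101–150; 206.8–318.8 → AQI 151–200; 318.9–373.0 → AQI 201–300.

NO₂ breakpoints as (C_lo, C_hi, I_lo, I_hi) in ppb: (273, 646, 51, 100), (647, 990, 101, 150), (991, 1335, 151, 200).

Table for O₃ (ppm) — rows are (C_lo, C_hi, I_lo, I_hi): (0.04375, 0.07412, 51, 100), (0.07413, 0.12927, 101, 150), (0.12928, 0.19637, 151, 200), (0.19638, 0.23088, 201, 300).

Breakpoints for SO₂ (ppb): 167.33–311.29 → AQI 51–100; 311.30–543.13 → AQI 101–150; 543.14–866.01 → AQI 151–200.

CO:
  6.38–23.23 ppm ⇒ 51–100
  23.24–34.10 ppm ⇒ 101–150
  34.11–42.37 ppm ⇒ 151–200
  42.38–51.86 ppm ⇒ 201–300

PM2.5: 357.3 ∈ [318.9, 373.0] ↔ index [201, 300].
201 + (357.3−318.9)·(300−201)/(373.0−318.9) = 201 + 38.4·99/54.1 ≈ 271.27, so AQI = 271.
NO₂ 585: bracket 273–646 → index 51–100; slope 49/373, offset 312.
AQI = 51 + 49/373·312 ≈ 91.99 ⇒ 92.
O₃: 0.04382 lies in 0.04375–0.07412, so I_lo=51, I_hi=100, C_lo=0.04375, C_hi=0.07412.
(100−51)/(0.07412−0.04375) × (0.04382−0.04375) + 51 = 49/0.03037 × 0.00007 + 51 ≈ 51.11 → 51.
SO₂: 262.98 lies in 167.33–311.29, so I_lo=51, I_hi=100, C_lo=167.33, C_hi=311.29.
(100−51)/(311.29−167.33) × (262.98−167.33) + 51 = 49/143.96 × 95.65 + 51 ≈ 83.56 → 84.
CO 50.80: bracket 42.38–51.86 → index 201–300; slope 99/9.48, offset 8.42.
AQI = 201 + 99/9.48·8.42 ≈ 288.93 ⇒ 289.
Sub-indices: PM2.5→271, NO₂→92, O₃→51, SO₂→84, CO→289. Overall AQI = max = 289; dominant pollutant is CO.
AQI 289: Very Unhealthy.

289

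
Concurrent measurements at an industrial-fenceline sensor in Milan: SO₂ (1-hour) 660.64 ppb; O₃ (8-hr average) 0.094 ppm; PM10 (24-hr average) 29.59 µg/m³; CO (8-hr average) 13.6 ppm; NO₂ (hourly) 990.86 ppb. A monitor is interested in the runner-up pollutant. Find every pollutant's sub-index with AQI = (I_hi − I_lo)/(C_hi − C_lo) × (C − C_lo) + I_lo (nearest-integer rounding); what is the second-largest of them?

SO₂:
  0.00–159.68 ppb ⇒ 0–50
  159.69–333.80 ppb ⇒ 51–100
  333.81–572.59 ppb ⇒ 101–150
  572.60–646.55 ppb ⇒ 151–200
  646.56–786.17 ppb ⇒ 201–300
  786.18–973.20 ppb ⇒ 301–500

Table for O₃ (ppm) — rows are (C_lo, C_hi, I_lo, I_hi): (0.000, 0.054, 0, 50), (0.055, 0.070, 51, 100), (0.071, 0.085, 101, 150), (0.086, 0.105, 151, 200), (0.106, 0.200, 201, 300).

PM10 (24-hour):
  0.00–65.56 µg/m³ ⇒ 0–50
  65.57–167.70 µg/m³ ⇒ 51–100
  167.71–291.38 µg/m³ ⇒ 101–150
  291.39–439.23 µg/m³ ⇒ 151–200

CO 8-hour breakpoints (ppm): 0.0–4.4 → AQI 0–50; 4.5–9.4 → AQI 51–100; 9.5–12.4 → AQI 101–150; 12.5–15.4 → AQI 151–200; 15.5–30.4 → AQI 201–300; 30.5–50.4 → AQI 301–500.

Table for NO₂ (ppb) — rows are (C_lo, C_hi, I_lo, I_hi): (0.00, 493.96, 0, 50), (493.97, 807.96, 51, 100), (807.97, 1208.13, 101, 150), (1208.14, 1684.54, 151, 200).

172

SO₂: 660.64 lies in 646.56–786.17, so I_lo=201, I_hi=300, C_lo=646.56, C_hi=786.17.
(300−201)/(786.17−646.56) × (660.64−646.56) + 201 = 99/139.61 × 14.08 + 201 ≈ 210.98 → 211.
O₃: 0.094 ∈ [0.086, 0.105] ↔ index [151, 200].
151 + (0.094−0.086)·(200−151)/(0.105−0.086) = 151 + 0.008·49/0.019 ≈ 171.63, so AQI = 172.
PM10: row 0.00–65.56 (AQI 0–50). (50−0)·(29.59−0.00)/(65.56−0.00) + 0 = 50·29.59/65.56 + 0 ≈ 22.57 → 23.
CO: 13.6 ∈ [12.5, 15.4] ↔ index [151, 200].
151 + (13.6−12.5)·(200−151)/(15.4−12.5) = 151 + 1.1·49/2.9 ≈ 169.59, so AQI = 170.
NO₂ 990.86: bracket 807.97–1208.13 → index 101–150; slope 49/400.16, offset 182.89.
AQI = 101 + 49/400.16·182.89 ≈ 123.40 ⇒ 123.
Sub-indices: SO₂→211, O₃→172, PM10→23, CO→170, NO₂→123. Ranked high→low: 211, 172, 170, 123, 23. Second-highest sub-index = 172.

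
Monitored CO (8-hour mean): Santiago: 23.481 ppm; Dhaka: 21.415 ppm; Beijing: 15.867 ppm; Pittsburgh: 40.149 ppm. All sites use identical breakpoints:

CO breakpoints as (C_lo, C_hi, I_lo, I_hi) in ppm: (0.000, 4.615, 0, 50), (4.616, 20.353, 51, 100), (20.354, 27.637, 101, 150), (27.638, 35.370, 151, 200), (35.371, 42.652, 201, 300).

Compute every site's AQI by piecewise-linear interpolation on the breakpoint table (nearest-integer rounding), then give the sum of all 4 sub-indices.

582

Santiago 23.481: bracket 20.354–27.637 → index 101–150; slope 49/7.283, offset 3.127.
AQI = 101 + 49/7.283·3.127 ≈ 122.04 ⇒ 122.
Dhaka: 21.415 ∈ [20.354, 27.637] ↔ index [101, 150].
101 + (21.415−20.354)·(150−101)/(27.637−20.354) = 101 + 1.061·49/7.283 ≈ 108.14, so AQI = 108.
Beijing 15.867: bracket 4.616–20.353 → index 51–100; slope 49/15.737, offset 11.251.
AQI = 51 + 49/15.737·11.251 ≈ 86.03 ⇒ 86.
Pittsburgh 40.149: bracket 35.371–42.652 → index 201–300; slope 99/7.281, offset 4.778.
AQI = 201 + 99/7.281·4.778 ≈ 265.97 ⇒ 266.
AQIs: Santiago=122, Dhaka=108, Beijing=86, Pittsburgh=266. Sum = 122 + 108 + 86 + 266 = 582.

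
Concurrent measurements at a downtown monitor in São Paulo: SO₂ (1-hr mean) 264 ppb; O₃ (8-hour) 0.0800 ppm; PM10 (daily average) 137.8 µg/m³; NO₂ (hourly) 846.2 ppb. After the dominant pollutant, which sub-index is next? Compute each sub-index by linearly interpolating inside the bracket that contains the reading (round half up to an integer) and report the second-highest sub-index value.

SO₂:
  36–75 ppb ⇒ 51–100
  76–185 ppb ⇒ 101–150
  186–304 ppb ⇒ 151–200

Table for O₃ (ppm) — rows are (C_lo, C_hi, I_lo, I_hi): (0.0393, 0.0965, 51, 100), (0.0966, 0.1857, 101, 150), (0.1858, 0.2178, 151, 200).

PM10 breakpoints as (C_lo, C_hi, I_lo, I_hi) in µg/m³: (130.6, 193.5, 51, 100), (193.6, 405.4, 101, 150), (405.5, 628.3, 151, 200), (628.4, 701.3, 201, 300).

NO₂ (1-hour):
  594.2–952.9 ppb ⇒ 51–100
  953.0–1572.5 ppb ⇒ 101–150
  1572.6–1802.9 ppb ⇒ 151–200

86

SO₂: 264 lies in 186–304, so I_lo=151, I_hi=200, C_lo=186, C_hi=304.
(200−151)/(304−186) × (264−186) + 151 = 49/118 × 78 + 151 ≈ 183.39 → 183.
O₃: 0.0800 ∈ [0.0393, 0.0965] ↔ index [51, 100].
51 + (0.0800−0.0393)·(100−51)/(0.0965−0.0393) = 51 + 0.0407·49/0.0572 ≈ 85.87, so AQI = 86.
PM10: 137.8 lies in 130.6–193.5, so I_lo=51, I_hi=100, C_lo=130.6, C_hi=193.5.
(100−51)/(193.5−130.6) × (137.8−130.6) + 51 = 49/62.9 × 7.2 + 51 ≈ 56.61 → 57.
NO₂: row 594.2–952.9 (AQI 51–100). (100−51)·(846.2−594.2)/(952.9−594.2) + 51 = 49·252.0/358.7 + 51 ≈ 85.42 → 85.
Sub-indices: SO₂→183, O₃→86, PM10→57, NO₂→85. Ranked high→low: 183, 86, 85, 57. Second-highest sub-index = 86.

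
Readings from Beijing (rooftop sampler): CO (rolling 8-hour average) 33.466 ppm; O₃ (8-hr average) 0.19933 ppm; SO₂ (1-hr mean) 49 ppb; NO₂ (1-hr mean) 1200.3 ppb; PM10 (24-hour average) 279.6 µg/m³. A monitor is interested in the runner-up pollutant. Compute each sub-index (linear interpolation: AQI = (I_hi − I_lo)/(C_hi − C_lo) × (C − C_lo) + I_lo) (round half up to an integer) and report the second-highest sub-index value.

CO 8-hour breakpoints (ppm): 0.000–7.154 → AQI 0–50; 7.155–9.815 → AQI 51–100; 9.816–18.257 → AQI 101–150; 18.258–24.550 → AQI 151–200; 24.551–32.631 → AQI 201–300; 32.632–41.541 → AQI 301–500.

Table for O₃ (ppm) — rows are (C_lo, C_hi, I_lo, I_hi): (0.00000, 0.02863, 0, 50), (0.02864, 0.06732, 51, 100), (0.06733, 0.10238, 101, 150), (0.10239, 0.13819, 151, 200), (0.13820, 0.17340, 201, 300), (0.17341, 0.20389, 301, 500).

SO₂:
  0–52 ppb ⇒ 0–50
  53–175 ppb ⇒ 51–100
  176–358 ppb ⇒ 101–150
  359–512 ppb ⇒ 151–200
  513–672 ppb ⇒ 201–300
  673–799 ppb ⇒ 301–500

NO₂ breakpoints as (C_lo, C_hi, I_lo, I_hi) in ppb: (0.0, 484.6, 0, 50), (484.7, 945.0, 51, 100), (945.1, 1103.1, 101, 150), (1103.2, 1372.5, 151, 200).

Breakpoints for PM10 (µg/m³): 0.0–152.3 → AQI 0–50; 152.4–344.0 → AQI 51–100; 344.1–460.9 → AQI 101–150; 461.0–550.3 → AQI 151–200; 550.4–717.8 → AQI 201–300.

CO: row 32.632–41.541 (AQI 301–500). (500−301)·(33.466−32.632)/(41.541−32.632) + 301 = 199·0.834/8.909 + 301 ≈ 319.63 → 320.
O₃: 0.19933 lies in 0.17341–0.20389, so I_lo=301, I_hi=500, C_lo=0.17341, C_hi=0.20389.
(500−301)/(0.20389−0.17341) × (0.19933−0.17341) + 301 = 199/0.03048 × 0.02592 + 301 ≈ 470.23 → 470.
SO₂: 49 ∈ [0, 52] ↔ index [0, 50].
0 + (49−0)·(50−0)/(52−0) = 0 + 49·50/52 ≈ 47.12, so AQI = 47.
NO₂ 1200.3: bracket 1103.2–1372.5 → index 151–200; slope 49/269.3, offset 97.1.
AQI = 151 + 49/269.3·97.1 ≈ 168.67 ⇒ 169.
PM10: 279.6 ∈ [152.4, 344.0] ↔ index [51, 100].
51 + (279.6−152.4)·(100−51)/(344.0−152.4) = 51 + 127.2·49/191.6 ≈ 83.53, so AQI = 84.
Sub-indices: CO→320, O₃→470, SO₂→47, NO₂→169, PM10→84. Ranked high→low: 470, 320, 169, 84, 47. Second-highest sub-index = 320.

320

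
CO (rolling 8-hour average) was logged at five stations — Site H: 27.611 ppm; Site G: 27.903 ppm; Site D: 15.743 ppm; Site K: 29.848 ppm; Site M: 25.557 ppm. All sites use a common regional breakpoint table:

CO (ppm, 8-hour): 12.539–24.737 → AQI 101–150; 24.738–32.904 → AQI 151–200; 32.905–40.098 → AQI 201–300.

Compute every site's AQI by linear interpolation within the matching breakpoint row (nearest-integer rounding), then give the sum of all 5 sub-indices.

Site H 27.611: bracket 24.738–32.904 → index 151–200; slope 49/8.166, offset 2.873.
AQI = 151 + 49/8.166·2.873 ≈ 168.24 ⇒ 168.
Site G: 27.903 lies in 24.738–32.904, so I_lo=151, I_hi=200, C_lo=24.738, C_hi=32.904.
(200−151)/(32.904−24.738) × (27.903−24.738) + 151 = 49/8.166 × 3.165 + 151 ≈ 169.99 → 170.
Site D: 15.743 ∈ [12.539, 24.737] ↔ index [101, 150].
101 + (15.743−12.539)·(150−101)/(24.737−12.539) = 101 + 3.204·49/12.198 ≈ 113.87, so AQI = 114.
Site K: 29.848 lies in 24.738–32.904, so I_lo=151, I_hi=200, C_lo=24.738, C_hi=32.904.
(200−151)/(32.904−24.738) × (29.848−24.738) + 151 = 49/8.166 × 5.110 + 151 ≈ 181.66 → 182.
Site M: 25.557 lies in 24.738–32.904, so I_lo=151, I_hi=200, C_lo=24.738, C_hi=32.904.
(200−151)/(32.904−24.738) × (25.557−24.738) + 151 = 49/8.166 × 0.819 + 151 ≈ 155.91 → 156.
AQIs: Site H=168, Site G=170, Site D=114, Site K=182, Site M=156. Sum = 168 + 170 + 114 + 182 + 156 = 790.

790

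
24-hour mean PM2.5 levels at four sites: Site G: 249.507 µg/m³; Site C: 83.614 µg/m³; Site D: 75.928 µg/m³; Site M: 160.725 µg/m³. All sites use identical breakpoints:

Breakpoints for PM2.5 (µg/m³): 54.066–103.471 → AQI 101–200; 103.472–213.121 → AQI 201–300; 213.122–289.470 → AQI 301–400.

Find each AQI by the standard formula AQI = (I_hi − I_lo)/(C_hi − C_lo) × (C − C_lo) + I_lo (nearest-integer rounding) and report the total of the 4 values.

Site G 249.507: bracket 213.122–289.470 → index 301–400; slope 99/76.348, offset 36.385.
AQI = 301 + 99/76.348·36.385 ≈ 348.18 ⇒ 348.
Site C: 83.614 lies in 54.066–103.471, so I_lo=101, I_hi=200, C_lo=54.066, C_hi=103.471.
(200−101)/(103.471−54.066) × (83.614−54.066) + 101 = 99/49.405 × 29.548 + 101 ≈ 160.21 → 160.
Site D: 75.928 lies in 54.066–103.471, so I_lo=101, I_hi=200, C_lo=54.066, C_hi=103.471.
(200−101)/(103.471−54.066) × (75.928−54.066) + 101 = 99/49.405 × 21.862 + 101 ≈ 144.81 → 145.
Site M 160.725: bracket 103.472–213.121 → index 201–300; slope 99/109.649, offset 57.253.
AQI = 201 + 99/109.649·57.253 ≈ 252.69 ⇒ 253.
AQIs: Site G=348, Site C=160, Site D=145, Site M=253. Sum = 348 + 160 + 145 + 253 = 906.

906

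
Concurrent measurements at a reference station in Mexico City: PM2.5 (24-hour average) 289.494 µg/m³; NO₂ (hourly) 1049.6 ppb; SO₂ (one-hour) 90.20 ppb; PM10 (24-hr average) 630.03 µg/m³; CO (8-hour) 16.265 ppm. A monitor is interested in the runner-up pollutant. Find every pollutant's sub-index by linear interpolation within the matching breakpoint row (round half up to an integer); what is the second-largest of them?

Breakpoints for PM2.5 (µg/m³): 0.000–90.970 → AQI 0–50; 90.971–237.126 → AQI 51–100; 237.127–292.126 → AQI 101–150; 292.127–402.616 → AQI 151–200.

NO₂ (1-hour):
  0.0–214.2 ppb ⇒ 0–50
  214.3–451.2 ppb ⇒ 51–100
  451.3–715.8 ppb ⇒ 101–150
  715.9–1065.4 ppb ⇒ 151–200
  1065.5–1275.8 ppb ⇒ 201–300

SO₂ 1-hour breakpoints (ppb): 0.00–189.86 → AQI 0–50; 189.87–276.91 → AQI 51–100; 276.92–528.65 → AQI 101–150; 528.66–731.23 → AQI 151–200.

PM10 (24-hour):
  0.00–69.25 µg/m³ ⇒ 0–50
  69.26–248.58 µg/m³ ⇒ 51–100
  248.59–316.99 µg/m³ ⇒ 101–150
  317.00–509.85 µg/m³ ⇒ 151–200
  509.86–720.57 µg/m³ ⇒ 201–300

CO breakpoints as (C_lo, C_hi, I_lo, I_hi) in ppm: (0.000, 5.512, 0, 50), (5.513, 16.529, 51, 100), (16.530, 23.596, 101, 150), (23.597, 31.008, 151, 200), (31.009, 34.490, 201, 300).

PM2.5: row 237.127–292.126 (AQI 101–150). (150−101)·(289.494−237.127)/(292.126−237.127) + 101 = 49·52.367/54.999 + 101 ≈ 147.66 → 148.
NO₂: 1049.6 lies in 715.9–1065.4, so I_lo=151, I_hi=200, C_lo=715.9, C_hi=1065.4.
(200−151)/(1065.4−715.9) × (1049.6−715.9) + 151 = 49/349.5 × 333.7 + 151 ≈ 197.78 → 198.
SO₂: 90.20 ∈ [0.00, 189.86] ↔ index [0, 50].
0 + (90.20−0.00)·(50−0)/(189.86−0.00) = 0 + 90.20·50/189.86 ≈ 23.75, so AQI = 24.
PM10: row 509.86–720.57 (AQI 201–300). (300−201)·(630.03−509.86)/(720.57−509.86) + 201 = 99·120.17/210.71 + 201 ≈ 257.46 → 257.
CO: 16.265 ∈ [5.513, 16.529] ↔ index [51, 100].
51 + (16.265−5.513)·(100−51)/(16.529−5.513) = 51 + 10.752·49/11.016 ≈ 98.83, so AQI = 99.
Sub-indices: PM2.5→148, NO₂→198, SO₂→24, PM10→257, CO→99. Ranked high→low: 257, 198, 148, 99, 24. Second-highest sub-index = 198.

198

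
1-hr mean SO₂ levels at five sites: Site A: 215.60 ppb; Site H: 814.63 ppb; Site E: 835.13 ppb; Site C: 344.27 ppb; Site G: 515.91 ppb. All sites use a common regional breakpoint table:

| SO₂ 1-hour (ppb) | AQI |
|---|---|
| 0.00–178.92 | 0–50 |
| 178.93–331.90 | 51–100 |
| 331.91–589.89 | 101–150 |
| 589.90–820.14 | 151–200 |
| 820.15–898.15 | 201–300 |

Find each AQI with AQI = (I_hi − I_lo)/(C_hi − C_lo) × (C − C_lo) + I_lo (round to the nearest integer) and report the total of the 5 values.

721

Site A: 215.60 ∈ [178.93, 331.90] ↔ index [51, 100].
51 + (215.60−178.93)·(100−51)/(331.90−178.93) = 51 + 36.67·49/152.97 ≈ 62.75, so AQI = 63.
Site H 814.63: bracket 589.90–820.14 → index 151–200; slope 49/230.24, offset 224.73.
AQI = 151 + 49/230.24·224.73 ≈ 198.83 ⇒ 199.
Site E: row 820.15–898.15 (AQI 201–300). (300−201)·(835.13−820.15)/(898.15−820.15) + 201 = 99·14.98/78.00 + 201 ≈ 220.01 → 220.
Site C 344.27: bracket 331.91–589.89 → index 101–150; slope 49/257.98, offset 12.36.
AQI = 101 + 49/257.98·12.36 ≈ 103.35 ⇒ 103.
Site G 515.91: bracket 331.91–589.89 → index 101–150; slope 49/257.98, offset 184.00.
AQI = 101 + 49/257.98·184.00 ≈ 135.95 ⇒ 136.
AQIs: Site A=63, Site H=199, Site E=220, Site C=103, Site G=136. Sum = 63 + 199 + 220 + 103 + 136 = 721.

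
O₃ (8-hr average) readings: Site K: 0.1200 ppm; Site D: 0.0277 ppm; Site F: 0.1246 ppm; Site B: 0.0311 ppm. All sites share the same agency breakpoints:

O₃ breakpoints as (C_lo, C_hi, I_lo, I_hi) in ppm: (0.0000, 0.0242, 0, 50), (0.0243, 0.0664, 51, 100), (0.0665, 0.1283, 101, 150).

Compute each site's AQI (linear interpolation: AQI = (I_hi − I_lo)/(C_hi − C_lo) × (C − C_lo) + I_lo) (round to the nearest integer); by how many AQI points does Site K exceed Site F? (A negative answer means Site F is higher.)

Site K: row 0.0665–0.1283 (AQI 101–150). (150−101)·(0.1200−0.0665)/(0.1283−0.0665) + 101 = 49·0.0535/0.0618 + 101 ≈ 143.42 → 143.
Site D: row 0.0243–0.0664 (AQI 51–100). (100−51)·(0.0277−0.0243)/(0.0664−0.0243) + 51 = 49·0.0034/0.0421 + 51 ≈ 54.96 → 55.
Site F: row 0.0665–0.1283 (AQI 101–150). (150−101)·(0.1246−0.0665)/(0.1283−0.0665) + 101 = 49·0.0581/0.0618 + 101 ≈ 147.07 → 147.
Site B 0.0311: bracket 0.0243–0.0664 → index 51–100; slope 49/0.0421, offset 0.0068.
AQI = 51 + 49/0.0421·0.0068 ≈ 58.91 ⇒ 59.
AQIs: Site K=143, Site D=55, Site F=147, Site B=59. Site K (143) − Site F (147) = -4.

-4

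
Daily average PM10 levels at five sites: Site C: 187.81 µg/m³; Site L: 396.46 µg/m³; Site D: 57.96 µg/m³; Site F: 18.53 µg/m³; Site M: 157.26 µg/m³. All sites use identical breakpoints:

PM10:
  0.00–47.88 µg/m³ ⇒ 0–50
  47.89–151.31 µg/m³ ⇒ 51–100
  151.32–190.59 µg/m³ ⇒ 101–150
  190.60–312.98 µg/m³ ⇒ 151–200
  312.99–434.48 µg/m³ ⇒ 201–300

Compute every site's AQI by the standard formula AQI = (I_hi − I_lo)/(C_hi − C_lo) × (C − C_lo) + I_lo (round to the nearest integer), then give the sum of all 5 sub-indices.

599

Site C: 187.81 lies in 151.32–190.59, so I_lo=101, I_hi=150, C_lo=151.32, C_hi=190.59.
(150−101)/(190.59−151.32) × (187.81−151.32) + 101 = 49/39.27 × 36.49 + 101 ≈ 146.53 → 147.
Site L: 396.46 ∈ [312.99, 434.48] ↔ index [201, 300].
201 + (396.46−312.99)·(300−201)/(434.48−312.99) = 201 + 83.47·99/121.49 ≈ 269.02, so AQI = 269.
Site D: row 47.89–151.31 (AQI 51–100). (100−51)·(57.96−47.89)/(151.31−47.89) + 51 = 49·10.07/103.42 + 51 ≈ 55.77 → 56.
Site F: 18.53 lies in 0.00–47.88, so I_lo=0, I_hi=50, C_lo=0.00, C_hi=47.88.
(50−0)/(47.88−0.00) × (18.53−0.00) + 0 = 50/47.88 × 18.53 + 0 ≈ 19.35 → 19.
Site M 157.26: bracket 151.32–190.59 → index 101–150; slope 49/39.27, offset 5.94.
AQI = 101 + 49/39.27·5.94 ≈ 108.41 ⇒ 108.
AQIs: Site C=147, Site L=269, Site D=56, Site F=19, Site M=108. Sum = 147 + 269 + 56 + 19 + 108 = 599.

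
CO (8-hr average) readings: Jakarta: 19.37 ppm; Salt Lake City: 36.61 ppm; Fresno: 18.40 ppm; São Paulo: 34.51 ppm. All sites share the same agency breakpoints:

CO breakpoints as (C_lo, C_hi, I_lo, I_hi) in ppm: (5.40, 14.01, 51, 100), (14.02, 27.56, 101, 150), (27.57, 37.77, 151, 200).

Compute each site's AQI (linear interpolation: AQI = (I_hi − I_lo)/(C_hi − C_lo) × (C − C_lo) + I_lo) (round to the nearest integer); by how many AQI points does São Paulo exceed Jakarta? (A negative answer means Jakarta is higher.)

Jakarta: 19.37 ∈ [14.02, 27.56] ↔ index [101, 150].
101 + (19.37−14.02)·(150−101)/(27.56−14.02) = 101 + 5.35·49/13.54 ≈ 120.36, so AQI = 120.
Salt Lake City: 36.61 lies in 27.57–37.77, so I_lo=151, I_hi=200, C_lo=27.57, C_hi=37.77.
(200−151)/(37.77−27.57) × (36.61−27.57) + 151 = 49/10.20 × 9.04 + 151 ≈ 194.43 → 194.
Fresno: 18.40 lies in 14.02–27.56, so I_lo=101, I_hi=150, C_lo=14.02, C_hi=27.56.
(150−101)/(27.56−14.02) × (18.40−14.02) + 101 = 49/13.54 × 4.38 + 101 ≈ 116.85 → 117.
São Paulo: 34.51 ∈ [27.57, 37.77] ↔ index [151, 200].
151 + (34.51−27.57)·(200−151)/(37.77−27.57) = 151 + 6.94·49/10.20 ≈ 184.34, so AQI = 184.
AQIs: Jakarta=120, Salt Lake City=194, Fresno=117, São Paulo=184. São Paulo (184) − Jakarta (120) = 64.

64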